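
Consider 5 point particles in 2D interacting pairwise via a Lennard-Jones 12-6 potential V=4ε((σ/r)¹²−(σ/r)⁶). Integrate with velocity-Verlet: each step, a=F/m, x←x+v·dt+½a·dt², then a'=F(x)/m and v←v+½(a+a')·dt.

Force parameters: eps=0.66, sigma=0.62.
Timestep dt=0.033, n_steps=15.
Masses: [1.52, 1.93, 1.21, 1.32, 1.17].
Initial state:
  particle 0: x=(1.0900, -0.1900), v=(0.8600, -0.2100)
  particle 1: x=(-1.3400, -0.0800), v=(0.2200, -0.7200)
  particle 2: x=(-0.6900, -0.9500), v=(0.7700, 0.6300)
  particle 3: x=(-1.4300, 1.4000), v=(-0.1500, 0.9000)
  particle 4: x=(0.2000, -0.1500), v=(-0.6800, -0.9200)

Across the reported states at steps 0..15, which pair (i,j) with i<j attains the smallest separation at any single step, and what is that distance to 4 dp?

pair (2,4), distance 0.5956

step 0: x0=(1.0900, -0.1900) x1=(-1.3400, -0.0800) x2=(-0.6900, -0.9500) x3=(-1.4300, 1.4000) x4=(0.2000, -0.1500)
step 1: x0=(1.1178, -0.1969) x1=(-1.3326, -0.1039) x2=(-0.6646, -0.9290) x3=(-1.4349, 1.4297) x4=(0.1782, -0.1805)
step 2: x0=(1.1448, -0.2038) x1=(-1.3251, -0.1279) x2=(-0.6393, -0.9073) x3=(-1.4399, 1.4593) x4=(0.1571, -0.2112)
step 3: x0=(1.1712, -0.2107) x1=(-1.3172, -0.1522) x2=(-0.6140, -0.8849) x3=(-1.4448, 1.4889) x4=(0.1364, -0.2422)
step 4: x0=(1.1970, -0.2176) x1=(-1.3091, -0.1768) x2=(-0.5885, -0.8615) x3=(-1.4498, 1.5185) x4=(0.1157, -0.2738)
step 5: x0=(1.2226, -0.2246) x1=(-1.3005, -0.2017) x2=(-0.5627, -0.8369) x3=(-1.4547, 1.5481) x4=(0.0944, -0.3061)
step 6: x0=(1.2478, -0.2315) x1=(-1.2916, -0.2270) x2=(-0.5360, -0.8105) x3=(-1.4596, 1.5776) x4=(0.0718, -0.3395)
step 7: x0=(1.2729, -0.2385) x1=(-1.2821, -0.2526) x2=(-0.5083, -0.7822) x3=(-1.4645, 1.6071) x4=(0.0476, -0.3744)
step 8: x0=(1.2978, -0.2455) x1=(-1.2719, -0.2786) x2=(-0.4820, -0.7536) x3=(-1.4695, 1.6366) x4=(0.0239, -0.4088)
step 9: x0=(1.3226, -0.2525) x1=(-1.2611, -0.3050) x2=(-0.4807, -0.7408) x3=(-1.4744, 1.6662) x4=(0.0251, -0.4263)
step 10: x0=(1.3473, -0.2595) x1=(-1.2494, -0.3317) x2=(-0.5205, -0.7521) x3=(-1.4793, 1.6957) x4=(0.0676, -0.4181)
step 11: x0=(1.3719, -0.2666) x1=(-1.2367, -0.3591) x2=(-0.5640, -0.7637) x3=(-1.4842, 1.7251) x4=(0.1123, -0.4086)
step 12: x0=(1.3964, -0.2736) x1=(-1.2227, -0.3872) x2=(-0.6074, -0.7731) x3=(-1.4892, 1.7546) x4=(0.1549, -0.4002)
step 13: x0=(1.4207, -0.2807) x1=(-1.2077, -0.4159) x2=(-0.6506, -0.7807) x3=(-1.4941, 1.7841) x4=(0.1959, -0.3927)
step 14: x0=(1.4449, -0.2878) x1=(-1.1949, -0.4431) x2=(-0.6893, -0.7902) x3=(-1.4990, 1.8136) x4=(0.2360, -0.3855)
step 15: x0=(1.4689, -0.2949) x1=(-1.1965, -0.4603) x2=(-0.7041, -0.8154) x3=(-1.5039, 1.8431) x4=(0.2756, -0.3787)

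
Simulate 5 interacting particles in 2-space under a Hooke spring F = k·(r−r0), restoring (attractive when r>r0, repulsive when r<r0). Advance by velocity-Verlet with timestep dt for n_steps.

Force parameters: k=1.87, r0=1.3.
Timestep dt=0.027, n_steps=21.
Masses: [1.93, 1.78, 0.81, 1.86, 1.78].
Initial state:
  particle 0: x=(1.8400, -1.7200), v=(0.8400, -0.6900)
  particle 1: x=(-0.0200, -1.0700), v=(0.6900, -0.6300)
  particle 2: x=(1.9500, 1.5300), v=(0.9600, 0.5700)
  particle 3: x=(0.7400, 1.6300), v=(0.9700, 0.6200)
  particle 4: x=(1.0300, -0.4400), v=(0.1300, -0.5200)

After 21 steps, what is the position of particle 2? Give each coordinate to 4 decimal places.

(1.9891, 0.3661)

step 0: x0=(1.8400, -1.7200) x1=(-0.0200, -1.0700) x2=(1.9500, 1.5300) x3=(0.7400, 1.6300) x4=(1.0300, -0.4400)
step 1: x0=(1.8622, -1.7371) x1=(-0.0005, -1.0860) x2=(1.9746, 1.5418) x3=(0.7663, 1.6451) x4=(1.0337, -0.4535)
step 2: x0=(1.8834, -1.7509) x1=(0.0206, -1.0998) x2=(1.9966, 1.5461) x3=(0.7928, 1.6571) x4=(1.0377, -0.4658)
step 3: x0=(1.9036, -1.7615) x1=(0.0434, -1.1114) x2=(2.0160, 1.5430) x3=(0.8195, 1.6657) x4=(1.0422, -0.4770)
step 4: x0=(1.9229, -1.7688) x1=(0.0678, -1.1209) x2=(2.0327, 1.5323) x3=(0.8465, 1.6709) x4=(1.0470, -0.4870)
step 5: x0=(1.9411, -1.7729) x1=(0.0939, -1.1281) x2=(2.0467, 1.5142) x3=(0.8735, 1.6728) x4=(1.0524, -0.4958)
step 6: x0=(1.9584, -1.7737) x1=(0.1215, -1.1332) x2=(2.0582, 1.4885) x3=(0.9008, 1.6714) x4=(1.0582, -0.5034)
step 7: x0=(1.9747, -1.7713) x1=(0.1508, -1.1362) x2=(2.0671, 1.4554) x3=(0.9282, 1.6665) x4=(1.0645, -0.5097)
step 8: x0=(1.9901, -1.7657) x1=(0.1816, -1.1370) x2=(2.0735, 1.4151) x3=(0.9556, 1.6583) x4=(1.0713, -0.5149)
step 9: x0=(2.0045, -1.7569) x1=(0.2139, -1.1357) x2=(2.0775, 1.3678) x3=(0.9832, 1.6467) x4=(1.0786, -0.5188)
step 10: x0=(2.0180, -1.7450) x1=(0.2476, -1.1324) x2=(2.0793, 1.3136) x3=(1.0109, 1.6319) x4=(1.0864, -0.5215)
step 11: x0=(2.0306, -1.7301) x1=(0.2827, -1.1271) x2=(2.0789, 1.2528) x3=(1.0386, 1.6137) x4=(1.0948, -0.5231)
step 12: x0=(2.0423, -1.7123) x1=(0.3192, -1.1199) x2=(2.0765, 1.1857) x3=(1.0663, 1.5924) x4=(1.1038, -0.5236)
step 13: x0=(2.0531, -1.6917) x1=(0.3568, -1.1109) x2=(2.0721, 1.1127) x3=(1.0940, 1.5680) x4=(1.1132, -0.5230)
step 14: x0=(2.0631, -1.6683) x1=(0.3956, -1.1001) x2=(2.0661, 1.0341) x3=(1.1218, 1.5405) x4=(1.1232, -0.5213)
step 15: x0=(2.0723, -1.6424) x1=(0.4355, -1.0878) x2=(2.0584, 0.9504) x3=(1.1495, 1.5101) x4=(1.1337, -0.5187)
step 16: x0=(2.0807, -1.6140) x1=(0.4764, -1.0739) x2=(2.0494, 0.8620) x3=(1.1773, 1.4769) x4=(1.1447, -0.5151)
step 17: x0=(2.0885, -1.5833) x1=(0.5181, -1.0587) x2=(2.0391, 0.7693) x3=(1.2050, 1.4409) x4=(1.1562, -0.5106)
step 18: x0=(2.0955, -1.5505) x1=(0.5607, -1.0421) x2=(2.0277, 0.6728) x3=(1.2327, 1.4024) x4=(1.1681, -0.5053)
step 19: x0=(2.1019, -1.5157) x1=(0.6039, -1.0244) x2=(2.0155, 0.5731) x3=(1.2604, 1.3614) x4=(1.1805, -0.4992)
step 20: x0=(2.1078, -1.4792) x1=(0.6476, -1.0057) x2=(2.0026, 0.4707) x3=(1.2881, 1.3181) x4=(1.1932, -0.4925)
step 21: x0=(2.1131, -1.4409) x1=(0.6919, -0.9862) x2=(1.9891, 0.3661) x3=(1.3158, 1.2726) x4=(1.2063, -0.4851)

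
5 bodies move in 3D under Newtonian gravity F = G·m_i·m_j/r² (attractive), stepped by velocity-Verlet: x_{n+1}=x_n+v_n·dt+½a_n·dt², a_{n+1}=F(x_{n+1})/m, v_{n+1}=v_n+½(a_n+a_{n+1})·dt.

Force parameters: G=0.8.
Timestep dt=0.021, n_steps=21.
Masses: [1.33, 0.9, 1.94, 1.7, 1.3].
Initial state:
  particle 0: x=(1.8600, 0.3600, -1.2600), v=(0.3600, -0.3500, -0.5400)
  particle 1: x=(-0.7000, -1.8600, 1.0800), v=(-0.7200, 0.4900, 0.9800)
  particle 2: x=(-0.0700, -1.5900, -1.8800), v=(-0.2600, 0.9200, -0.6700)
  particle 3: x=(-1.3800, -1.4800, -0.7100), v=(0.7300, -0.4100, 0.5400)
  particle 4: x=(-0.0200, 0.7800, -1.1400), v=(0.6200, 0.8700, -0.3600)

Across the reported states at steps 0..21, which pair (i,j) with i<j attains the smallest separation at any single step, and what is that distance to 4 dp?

step 0: x0=(1.8600, 0.3600, -1.2600) x1=(-0.7000, -1.8600, 1.0800) x2=(-0.0700, -1.5900, -1.8800) x3=(-1.3800, -1.4800, -0.7100) x4=(-0.0200, 0.7800, -1.1400)
step 1: x0=(1.8674, 0.3526, -1.2713) x1=(-0.7151, -1.8497, 1.1005) x2=(-0.0755, -1.5706, -1.8940) x3=(-1.3645, -1.4886, -0.6987) x4=(-0.0069, 0.7982, -1.1476)
step 2: x0=(1.8747, 0.3452, -1.2827) x1=(-0.7303, -1.8393, 1.1206) x2=(-0.0811, -1.5511, -1.9077) x3=(-1.3488, -1.4971, -0.6875) x4=(0.0062, 0.8161, -1.1551)
step 3: x0=(1.8817, 0.3377, -1.2940) x1=(-0.7454, -1.8288, 1.1406) x2=(-0.0869, -1.5315, -1.9213) x3=(-1.3329, -1.5056, -0.6764) x4=(0.0194, 0.8338, -1.1627)
step 4: x0=(1.8884, 0.3301, -1.3053) x1=(-0.7606, -1.8182, 1.1603) x2=(-0.0927, -1.5118, -1.9347) x3=(-1.3167, -1.5141, -0.6653) x4=(0.0327, 0.8513, -1.1703)
step 5: x0=(1.8950, 0.3225, -1.3166) x1=(-0.7758, -1.8076, 1.1797) x2=(-0.0986, -1.4920, -1.9478) x3=(-1.3003, -1.5225, -0.6544) x4=(0.0460, 0.8686, -1.1779)
step 6: x0=(1.9013, 0.3148, -1.3279) x1=(-0.7909, -1.7969, 1.1989) x2=(-0.1046, -1.4720, -1.9608) x3=(-1.2836, -1.5308, -0.6436) x4=(0.0594, 0.8856, -1.1856)
step 7: x0=(1.9073, 0.3071, -1.3392) x1=(-0.8061, -1.7861, 1.2178) x2=(-0.1107, -1.4520, -1.9735) x3=(-1.2667, -1.5391, -0.6328) x4=(0.0729, 0.9024, -1.1932)
step 8: x0=(1.9132, 0.2993, -1.3505) x1=(-0.8213, -1.7753, 1.2365) x2=(-0.1168, -1.4318, -1.9861) x3=(-1.2496, -1.5473, -0.6222) x4=(0.0865, 0.9190, -1.2009)
step 9: x0=(1.9188, 0.2915, -1.3618) x1=(-0.8365, -1.7644, 1.2549) x2=(-0.1231, -1.4116, -1.9984) x3=(-1.2323, -1.5554, -0.6117) x4=(0.1001, 0.9354, -1.2086)
step 10: x0=(1.9242, 0.2836, -1.3731) x1=(-0.8516, -1.7535, 1.2730) x2=(-0.1294, -1.3913, -2.0105) x3=(-1.2148, -1.5635, -0.6012) x4=(0.1138, 0.9515, -1.2162)
step 11: x0=(1.9293, 0.2757, -1.3844) x1=(-0.8668, -1.7425, 1.2909) x2=(-0.1358, -1.3709, -2.0224) x3=(-1.1971, -1.5715, -0.5909) x4=(0.1276, 0.9674, -1.2239)
step 12: x0=(1.9342, 0.2678, -1.3956) x1=(-0.8820, -1.7314, 1.3086) x2=(-0.1422, -1.3504, -2.0341) x3=(-1.1792, -1.5794, -0.5807) x4=(0.1414, 0.9831, -1.2317)
step 13: x0=(1.9389, 0.2598, -1.4069) x1=(-0.8971, -1.7203, 1.3260) x2=(-0.1487, -1.3298, -2.0455) x3=(-1.1611, -1.5872, -0.5706) x4=(0.1553, 0.9986, -1.2394)
step 14: x0=(1.9434, 0.2518, -1.4181) x1=(-0.9123, -1.7091, 1.3431) x2=(-0.1552, -1.3092, -2.0568) x3=(-1.1428, -1.5950, -0.5605) x4=(0.1693, 1.0139, -1.2472)
step 15: x0=(1.9476, 0.2437, -1.4294) x1=(-0.9274, -1.6979, 1.3600) x2=(-0.1618, -1.2885, -2.0678) x3=(-1.1243, -1.6026, -0.5506) x4=(0.1833, 1.0289, -1.2549)
step 16: x0=(1.9516, 0.2356, -1.4406) x1=(-0.9425, -1.6867, 1.3767) x2=(-0.1684, -1.2677, -2.0786) x3=(-1.1057, -1.6102, -0.5408) x4=(0.1974, 1.0437, -1.2627)
step 17: x0=(1.9554, 0.2275, -1.4518) x1=(-0.9576, -1.6754, 1.3931) x2=(-0.1751, -1.2468, -2.0892) x3=(-1.0869, -1.6177, -0.5311) x4=(0.2115, 1.0582, -1.2705)
step 18: x0=(1.9589, 0.2193, -1.4630) x1=(-0.9726, -1.6641, 1.4092) x2=(-0.1818, -1.2258, -2.0996) x3=(-1.0680, -1.6250, -0.5215) x4=(0.2258, 1.0726, -1.2784)
step 19: x0=(1.9622, 0.2111, -1.4742) x1=(-0.9877, -1.6527, 1.4252) x2=(-0.1885, -1.2048, -2.1098) x3=(-1.0489, -1.6323, -0.5121) x4=(0.2400, 1.0867, -1.2862)
step 20: x0=(1.9652, 0.2029, -1.4854) x1=(-1.0027, -1.6413, 1.4408) x2=(-0.1952, -1.1838, -2.1198) x3=(-1.0297, -1.6395, -0.5027) x4=(0.2544, 1.1006, -1.2941)
step 21: x0=(1.9681, 0.1947, -1.4966) x1=(-1.0176, -1.6298, 1.4563) x2=(-0.2020, -1.1627, -2.1295) x3=(-1.0103, -1.6465, -0.4934) x4=(0.2688, 1.1142, -1.3020)

pair (2,3), distance 1.7598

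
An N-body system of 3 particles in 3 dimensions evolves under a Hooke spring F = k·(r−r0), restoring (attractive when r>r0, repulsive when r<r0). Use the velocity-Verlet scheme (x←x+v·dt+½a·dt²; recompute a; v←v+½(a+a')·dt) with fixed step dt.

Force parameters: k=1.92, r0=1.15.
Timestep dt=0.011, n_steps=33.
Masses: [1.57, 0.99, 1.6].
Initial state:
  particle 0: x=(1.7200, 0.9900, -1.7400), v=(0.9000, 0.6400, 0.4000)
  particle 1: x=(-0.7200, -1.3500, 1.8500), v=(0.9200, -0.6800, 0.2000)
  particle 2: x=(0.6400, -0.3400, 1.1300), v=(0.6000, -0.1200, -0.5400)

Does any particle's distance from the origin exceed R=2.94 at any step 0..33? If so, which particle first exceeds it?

step 0: x0=(1.7200, 0.9900, -1.7400) x1=(-0.7200, -1.3500, 1.8500) x2=(0.6400, -0.3400, 1.1300)
step 1: x0=(1.7297, 0.9968, -1.7353) x1=(-0.7096, -1.3572, 1.8518) x2=(0.6466, -0.3413, 1.1239)
step 2: x0=(1.7390, 1.0033, -1.7298) x1=(-0.6986, -1.3639, 1.8530) x2=(0.6533, -0.3425, 1.1177)
step 3: x0=(1.7480, 1.0093, -1.7237) x1=(-0.6871, -1.3701, 1.8534) x2=(0.6599, -0.3436, 1.1111)
step 4: x0=(1.7565, 1.0150, -1.7169) x1=(-0.6751, -1.3758, 1.8531) x2=(0.6666, -0.3447, 1.1044)
step 5: x0=(1.7647, 1.0202, -1.7095) x1=(-0.6624, -1.3810, 1.8521) x2=(0.6734, -0.3457, 1.0974)
step 6: x0=(1.7725, 1.0251, -1.7013) x1=(-0.6492, -1.3856, 1.8504) x2=(0.6801, -0.3466, 1.0902)
step 7: x0=(1.7800, 1.0295, -1.6925) x1=(-0.6355, -1.3897, 1.8480) x2=(0.6869, -0.3475, 1.0828)
step 8: x0=(1.7870, 1.0335, -1.6830) x1=(-0.6212, -1.3933, 1.8449) x2=(0.6937, -0.3483, 1.0751)
step 9: x0=(1.7937, 1.0371, -1.6729) x1=(-0.6064, -1.3963, 1.8411) x2=(0.7006, -0.3490, 1.0673)
step 10: x0=(1.7999, 1.0403, -1.6621) x1=(-0.5910, -1.3988, 1.8366) x2=(0.7075, -0.3496, 1.0592)
step 11: x0=(1.8059, 1.0432, -1.6506) x1=(-0.5750, -1.4008, 1.8314) x2=(0.7144, -0.3502, 1.0509)
step 12: x0=(1.8114, 1.0455, -1.6385) x1=(-0.5586, -1.4023, 1.8255) x2=(0.7213, -0.3506, 1.0424)
step 13: x0=(1.8166, 1.0475, -1.6257) x1=(-0.5416, -1.4032, 1.8189) x2=(0.7283, -0.3510, 1.0337)
step 14: x0=(1.8214, 1.0491, -1.6123) x1=(-0.5240, -1.4036, 1.8116) x2=(0.7353, -0.3514, 1.0248)
step 15: x0=(1.8258, 1.0503, -1.5983) x1=(-0.5059, -1.4035, 1.8036) x2=(0.7424, -0.3517, 1.0157)
step 16: x0=(1.8299, 1.0510, -1.5836) x1=(-0.4874, -1.4028, 1.7950) x2=(0.7495, -0.3518, 1.0064)
step 17: x0=(1.8336, 1.0514, -1.5683) x1=(-0.4682, -1.4016, 1.7857) x2=(0.7566, -0.3520, 0.9969)
step 18: x0=(1.8369, 1.0513, -1.5524) x1=(-0.4486, -1.3999, 1.7757) x2=(0.7637, -0.3520, 0.9872)
step 19: x0=(1.8399, 1.0509, -1.5359) x1=(-0.4285, -1.3977, 1.7651) x2=(0.7709, -0.3520, 0.9773)
step 20: x0=(1.8426, 1.0500, -1.5188) x1=(-0.4079, -1.3949, 1.7538) x2=(0.7781, -0.3519, 0.9672)
step 21: x0=(1.8448, 1.0487, -1.5011) x1=(-0.3867, -1.3916, 1.7419) x2=(0.7854, -0.3517, 0.9569)
step 22: x0=(1.8468, 1.0471, -1.4828) x1=(-0.3651, -1.3879, 1.7294) x2=(0.7927, -0.3515, 0.9465)
step 23: x0=(1.8484, 1.0450, -1.4639) x1=(-0.3430, -1.3836, 1.7162) x2=(0.8000, -0.3511, 0.9359)
step 24: x0=(1.8497, 1.0425, -1.4445) x1=(-0.3205, -1.3788, 1.7024) x2=(0.8074, -0.3507, 0.9251)
step 25: x0=(1.8506, 1.0397, -1.4245) x1=(-0.2974, -1.3734, 1.6880) x2=(0.8148, -0.3503, 0.9141)
step 26: x0=(1.8512, 1.0364, -1.4039) x1=(-0.2739, -1.3676, 1.6730) x2=(0.8222, -0.3497, 0.9030)
step 27: x0=(1.8515, 1.0328, -1.3828) x1=(-0.2500, -1.3613, 1.6574) x2=(0.8297, -0.3491, 0.8916)
step 28: x0=(1.8514, 1.0288, -1.3612) x1=(-0.2256, -1.3546, 1.6412) x2=(0.8372, -0.3484, 0.8802)
step 29: x0=(1.8511, 1.0244, -1.3390) x1=(-0.2008, -1.3473, 1.6245) x2=(0.8448, -0.3476, 0.8685)
step 30: x0=(1.8504, 1.0196, -1.3164) x1=(-0.1755, -1.3395, 1.6071) x2=(0.8524, -0.3468, 0.8568)
step 31: x0=(1.8494, 1.0145, -1.2932) x1=(-0.1499, -1.3313, 1.5893) x2=(0.8601, -0.3459, 0.8448)
step 32: x0=(1.8482, 1.0090, -1.2695) x1=(-0.1238, -1.3226, 1.5709) x2=(0.8677, -0.3449, 0.8327)
step 33: x0=(1.8466, 1.0031, -1.2454) x1=(-0.0973, -1.3135, 1.5519) x2=(0.8755, -0.3438, 0.8205)

no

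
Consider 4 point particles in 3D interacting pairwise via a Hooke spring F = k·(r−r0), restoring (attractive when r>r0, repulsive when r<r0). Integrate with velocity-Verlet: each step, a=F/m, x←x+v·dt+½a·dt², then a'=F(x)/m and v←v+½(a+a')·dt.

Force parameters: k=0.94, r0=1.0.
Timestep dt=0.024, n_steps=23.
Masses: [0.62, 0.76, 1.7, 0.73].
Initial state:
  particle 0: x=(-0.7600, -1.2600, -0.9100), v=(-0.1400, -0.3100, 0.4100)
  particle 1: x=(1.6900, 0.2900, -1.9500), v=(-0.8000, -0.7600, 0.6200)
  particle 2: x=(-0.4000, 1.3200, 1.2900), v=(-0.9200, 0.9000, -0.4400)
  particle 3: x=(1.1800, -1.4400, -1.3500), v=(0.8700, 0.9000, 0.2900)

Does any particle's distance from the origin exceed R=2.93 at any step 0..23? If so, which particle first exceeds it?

step 0: x0=(-0.7600, -1.2600, -0.9100) x1=(1.6900, 0.2900, -1.9500) x2=(-0.4000, 1.3200, 1.2900) x3=(1.1800, -1.4400, -1.3500)
step 1: x0=(-0.7621, -1.2662, -0.8999) x1=(1.6696, 0.2714, -1.9339) x2=(-0.4217, 1.3409, 1.2785) x3=(1.2002, -1.4173, -1.3423)
step 2: x0=(-0.7617, -1.2700, -0.8892) x1=(1.6467, 0.2520, -1.9154) x2=(-0.4425, 1.3602, 1.2651) x3=(1.2188, -1.3924, -1.3332)
step 3: x0=(-0.7588, -1.2713, -0.8780) x1=(1.6214, 0.2320, -1.8945) x2=(-0.4626, 1.3780, 1.2498) x3=(1.2360, -1.3654, -1.3227)
step 4: x0=(-0.7535, -1.2702, -0.8663) x1=(1.5938, 0.2114, -1.8713) x2=(-0.4818, 1.3943, 1.2327) x3=(1.2515, -1.3362, -1.3107)
step 5: x0=(-0.7457, -1.2666, -0.8541) x1=(1.5639, 0.1903, -1.8459) x2=(-0.5001, 1.4091, 1.2138) x3=(1.2655, -1.3051, -1.2973)
step 6: x0=(-0.7356, -1.2605, -0.8413) x1=(1.5317, 0.1688, -1.8182) x2=(-0.5176, 1.4223, 1.1930) x3=(1.2777, -1.2720, -1.2824)
step 7: x0=(-0.7231, -1.2519, -0.8281) x1=(1.4973, 0.1468, -1.7883) x2=(-0.5343, 1.4340, 1.1705) x3=(1.2882, -1.2370, -1.2662)
step 8: x0=(-0.7084, -1.2410, -0.8144) x1=(1.4608, 0.1246, -1.7563) x2=(-0.5500, 1.4441, 1.1463) x3=(1.2970, -1.2002, -1.2485)
step 9: x0=(-0.6914, -1.2276, -0.8002) x1=(1.4223, 0.1022, -1.7222) x2=(-0.5649, 1.4527, 1.1204) x3=(1.3041, -1.1616, -1.2295)
step 10: x0=(-0.6724, -1.2118, -0.7855) x1=(1.3817, 0.0797, -1.6862) x2=(-0.5789, 1.4597, 1.0928) x3=(1.3094, -1.1214, -1.2091)
step 11: x0=(-0.6513, -1.1937, -0.7704) x1=(1.3392, 0.0571, -1.6482) x2=(-0.5920, 1.4652, 1.0637) x3=(1.3129, -1.0796, -1.1873)
step 12: x0=(-0.6283, -1.1732, -0.7547) x1=(1.2948, 0.0345, -1.6084) x2=(-0.6042, 1.4693, 1.0329) x3=(1.3146, -1.0362, -1.1642)
step 13: x0=(-0.6034, -1.1505, -0.7387) x1=(1.2487, 0.0121, -1.5669) x2=(-0.6156, 1.4718, 1.0007) x3=(1.3145, -0.9914, -1.1398)
step 14: x0=(-0.5768, -1.1256, -0.7222) x1=(1.2009, -0.0101, -1.5237) x2=(-0.6261, 1.4728, 0.9670) x3=(1.3127, -0.9453, -1.1141)
step 15: x0=(-0.5486, -1.0986, -0.7052) x1=(1.1515, -0.0320, -1.4789) x2=(-0.6357, 1.4724, 0.9319) x3=(1.3092, -0.8978, -1.0872)
step 16: x0=(-0.5188, -1.0694, -0.6878) x1=(1.1005, -0.0536, -1.4326) x2=(-0.6444, 1.4706, 0.8954) x3=(1.3040, -0.8493, -1.0590)
step 17: x0=(-0.4877, -1.0382, -0.6700) x1=(1.0480, -0.0747, -1.3849) x2=(-0.6523, 1.4673, 0.8576) x3=(1.2971, -0.7996, -1.0296)
step 18: x0=(-0.4553, -1.0051, -0.6517) x1=(0.9941, -0.0953, -1.3360) x2=(-0.6593, 1.4626, 0.8186) x3=(1.2886, -0.7488, -0.9990)
step 19: x0=(-0.4217, -0.9701, -0.6330) x1=(0.9389, -0.1153, -1.2858) x2=(-0.6654, 1.4566, 0.7784) x3=(1.2785, -0.6972, -0.9673)
step 20: x0=(-0.3871, -0.9333, -0.6138) x1=(0.8825, -0.1347, -1.2345) x2=(-0.6708, 1.4493, 0.7371) x3=(1.2670, -0.6446, -0.9345)
step 21: x0=(-0.3517, -0.8949, -0.5943) x1=(0.8248, -0.1534, -1.1822) x2=(-0.6753, 1.4407, 0.6947) x3=(1.2541, -0.5912, -0.9007)
step 22: x0=(-0.3155, -0.8548, -0.5743) x1=(0.7661, -0.1714, -1.1290) x2=(-0.6790, 1.4309, 0.6513) x3=(1.2398, -0.5370, -0.8658)
step 23: x0=(-0.2788, -0.8132, -0.5539) x1=(0.7062, -0.1886, -1.0749) x2=(-0.6820, 1.4198, 0.6070) x3=(1.2244, -0.4820, -0.8300)

no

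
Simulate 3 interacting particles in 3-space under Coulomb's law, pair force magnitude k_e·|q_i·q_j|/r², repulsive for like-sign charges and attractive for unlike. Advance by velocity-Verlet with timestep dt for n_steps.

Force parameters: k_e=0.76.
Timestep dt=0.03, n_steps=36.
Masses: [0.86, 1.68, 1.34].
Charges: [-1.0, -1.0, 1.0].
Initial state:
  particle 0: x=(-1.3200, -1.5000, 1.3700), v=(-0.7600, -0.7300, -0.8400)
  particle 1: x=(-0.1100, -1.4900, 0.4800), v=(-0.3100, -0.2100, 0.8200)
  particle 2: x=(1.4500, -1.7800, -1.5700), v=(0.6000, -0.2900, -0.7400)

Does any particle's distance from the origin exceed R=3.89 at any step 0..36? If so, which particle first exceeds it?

step 0: x0=(-1.3200, -1.5000, 1.3700) x1=(-0.1100, -1.4900, 0.4800) x2=(1.4500, -1.7800, -1.5700)
step 1: x0=(-1.3429, -1.5219, 1.3449) x1=(-0.1192, -1.4963, 0.5045) x2=(1.4680, -1.7887, -1.5922)
step 2: x0=(-1.3661, -1.5438, 1.3199) x1=(-0.1282, -1.5026, 0.5289) x2=(1.4859, -1.7974, -1.6142)
step 3: x0=(-1.3896, -1.5657, 1.2952) x1=(-0.1371, -1.5089, 0.5531) x2=(1.5037, -1.8061, -1.6362)
step 4: x0=(-1.4133, -1.5877, 1.2705) x1=(-0.1457, -1.5152, 0.5772) x2=(1.5215, -1.8147, -1.6582)
step 5: x0=(-1.4374, -1.6096, 1.2461) x1=(-0.1541, -1.5215, 0.6012) x2=(1.5392, -1.8234, -1.6800)
step 6: x0=(-1.4618, -1.6316, 1.2217) x1=(-0.1624, -1.5278, 0.6250) x2=(1.5569, -1.8320, -1.7018)
step 7: x0=(-1.4864, -1.6537, 1.1975) x1=(-0.1704, -1.5341, 0.6487) x2=(1.5745, -1.8407, -1.7235)
step 8: x0=(-1.5115, -1.6757, 1.1735) x1=(-0.1782, -1.5404, 0.6723) x2=(1.5920, -1.8493, -1.7452)
step 9: x0=(-1.5368, -1.6978, 1.1495) x1=(-0.1858, -1.5466, 0.6958) x2=(1.6095, -1.8579, -1.7668)
step 10: x0=(-1.5625, -1.7199, 1.1256) x1=(-0.1932, -1.5529, 0.7191) x2=(1.6270, -1.8666, -1.7883)
step 11: x0=(-1.5885, -1.7421, 1.1018) x1=(-0.2003, -1.5591, 0.7424) x2=(1.6443, -1.8752, -1.8097)
step 12: x0=(-1.6148, -1.7644, 1.0781) x1=(-0.2073, -1.5653, 0.7657) x2=(1.6617, -1.8838, -1.8311)
step 13: x0=(-1.6415, -1.7866, 1.0544) x1=(-0.2140, -1.5715, 0.7888) x2=(1.6790, -1.8924, -1.8525)
step 14: x0=(-1.6685, -1.8090, 1.0307) x1=(-0.2206, -1.5776, 0.8119) x2=(1.6962, -1.9010, -1.8738)
step 15: x0=(-1.6958, -1.8314, 1.0071) x1=(-0.2269, -1.5838, 0.8349) x2=(1.7134, -1.9096, -1.8950)
step 16: x0=(-1.7235, -1.8538, 0.9835) x1=(-0.2331, -1.5899, 0.8579) x2=(1.7306, -1.9182, -1.9162)
step 17: x0=(-1.7514, -1.8763, 0.9599) x1=(-0.2390, -1.5960, 0.8808) x2=(1.7477, -1.9267, -1.9373)
step 18: x0=(-1.7797, -1.8989, 0.9363) x1=(-0.2448, -1.6020, 0.9037) x2=(1.7648, -1.9353, -1.9584)
step 19: x0=(-1.8082, -1.9216, 0.9127) x1=(-0.2504, -1.6080, 0.9265) x2=(1.7818, -1.9439, -1.9794)
step 20: x0=(-1.8370, -1.9443, 0.8890) x1=(-0.2558, -1.6140, 0.9494) x2=(1.7988, -1.9525, -2.0004)
step 21: x0=(-1.8661, -1.9670, 0.8653) x1=(-0.2610, -1.6200, 0.9722) x2=(1.8157, -1.9610, -2.0213)
step 22: x0=(-1.8955, -1.9899, 0.8416) x1=(-0.2661, -1.6259, 0.9950) x2=(1.8326, -1.9696, -2.0422)
step 23: x0=(-1.9251, -2.0127, 0.8178) x1=(-0.2710, -1.6318, 1.0178) x2=(1.8495, -1.9782, -2.0631)
step 24: x0=(-1.9549, -2.0357, 0.7940) x1=(-0.2758, -1.6377, 1.0406) x2=(1.8663, -1.9867, -2.0839)
step 25: x0=(-1.9850, -2.0587, 0.7701) x1=(-0.2804, -1.6435, 1.0633) x2=(1.8831, -1.9953, -2.1046)
step 26: x0=(-2.0152, -2.0818, 0.7462) x1=(-0.2849, -1.6494, 1.0861) x2=(1.8998, -2.0038, -2.1254)
step 27: x0=(-2.0457, -2.1049, 0.7222) x1=(-0.2892, -1.6552, 1.1089) x2=(1.9165, -2.0124, -2.1460)
step 28: x0=(-2.0763, -2.1281, 0.6981) x1=(-0.2934, -1.6609, 1.1317) x2=(1.9332, -2.0209, -2.1667)
step 29: x0=(-2.1072, -2.1513, 0.6739) x1=(-0.2975, -1.6667, 1.1545) x2=(1.9499, -2.0295, -2.1873)
step 30: x0=(-2.1382, -2.1746, 0.6497) x1=(-0.3015, -1.6724, 1.1772) x2=(1.9665, -2.0380, -2.2078)
step 31: x0=(-2.1694, -2.1979, 0.6254) x1=(-0.3054, -1.6781, 1.2000) x2=(1.9830, -2.0465, -2.2284)
step 32: x0=(-2.2007, -2.2213, 0.6011) x1=(-0.3092, -1.6838, 1.2229) x2=(1.9996, -2.0551, -2.2488)
step 33: x0=(-2.2322, -2.2447, 0.5766) x1=(-0.3128, -1.6894, 1.2457) x2=(2.0161, -2.0636, -2.2693)
step 34: x0=(-2.2638, -2.2682, 0.5521) x1=(-0.3164, -1.6950, 1.2685) x2=(2.0326, -2.0721, -2.2897)
step 35: x0=(-2.2956, -2.2917, 0.5275) x1=(-0.3199, -1.7006, 1.2913) x2=(2.0490, -2.0807, -2.3101)
step 36: x0=(-2.3274, -2.3153, 0.5029) x1=(-0.3233, -1.7062, 1.3142) x2=(2.0654, -2.0892, -2.3305)

no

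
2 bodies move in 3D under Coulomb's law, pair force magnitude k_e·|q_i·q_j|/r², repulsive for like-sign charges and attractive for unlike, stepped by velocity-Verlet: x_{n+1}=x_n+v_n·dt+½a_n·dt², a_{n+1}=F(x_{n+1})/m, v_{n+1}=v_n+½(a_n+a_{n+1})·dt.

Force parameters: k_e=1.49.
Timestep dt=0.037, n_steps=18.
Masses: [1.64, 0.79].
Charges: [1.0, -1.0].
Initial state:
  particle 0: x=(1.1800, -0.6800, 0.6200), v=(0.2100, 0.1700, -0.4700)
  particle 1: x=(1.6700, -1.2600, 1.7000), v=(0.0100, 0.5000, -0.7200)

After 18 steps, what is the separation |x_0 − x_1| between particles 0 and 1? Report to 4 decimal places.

0.5542

step 0: x0=(1.1800, -0.6800, 0.6200) x1=(1.6700, -1.2600, 1.7000)
step 1: x0=(1.1879, -0.6739, 0.6029) x1=(1.6701, -1.2412, 1.6728)
step 2: x0=(1.1961, -0.6681, 0.5864) x1=(1.6696, -1.2217, 1.6443)
step 3: x0=(1.2045, -0.6626, 0.5705) x1=(1.6686, -1.2015, 1.6145)
step 4: x0=(1.2133, -0.6574, 0.5553) x1=(1.6669, -1.1807, 1.5834)
step 5: x0=(1.2223, -0.6526, 0.5407) x1=(1.6647, -1.1591, 1.5508)
step 6: x0=(1.2316, -0.6481, 0.5269) x1=(1.6618, -1.1368, 1.5169)
step 7: x0=(1.2413, -0.6440, 0.5138) x1=(1.6582, -1.1138, 1.4814)
step 8: x0=(1.2513, -0.6403, 0.5014) x1=(1.6540, -1.0899, 1.4442)
step 9: x0=(1.2617, -0.6370, 0.4899) x1=(1.6490, -1.0653, 1.4054)
step 10: x0=(1.2724, -0.6341, 0.4793) x1=(1.6432, -1.0397, 1.3646)
step 11: x0=(1.2835, -0.6316, 0.4697) x1=(1.6365, -1.0132, 1.3219)
step 12: x0=(1.2951, -0.6297, 0.4611) x1=(1.6290, -0.9858, 1.2769)
step 13: x0=(1.3072, -0.6282, 0.4538) x1=(1.6204, -0.9573, 1.2295)
step 14: x0=(1.3198, -0.6273, 0.4477) x1=(1.6108, -0.9276, 1.1793)
step 15: x0=(1.3330, -0.6270, 0.4432) x1=(1.5998, -0.8966, 1.1260)
step 16: x0=(1.3469, -0.6275, 0.4404) x1=(1.5875, -0.8641, 1.0689)
step 17: x0=(1.3617, -0.6287, 0.4398) x1=(1.5734, -0.8300, 1.0074)
step 18: x0=(1.3774, -0.6309, 0.4420) x1=(1.5572, -0.7938, 0.9403)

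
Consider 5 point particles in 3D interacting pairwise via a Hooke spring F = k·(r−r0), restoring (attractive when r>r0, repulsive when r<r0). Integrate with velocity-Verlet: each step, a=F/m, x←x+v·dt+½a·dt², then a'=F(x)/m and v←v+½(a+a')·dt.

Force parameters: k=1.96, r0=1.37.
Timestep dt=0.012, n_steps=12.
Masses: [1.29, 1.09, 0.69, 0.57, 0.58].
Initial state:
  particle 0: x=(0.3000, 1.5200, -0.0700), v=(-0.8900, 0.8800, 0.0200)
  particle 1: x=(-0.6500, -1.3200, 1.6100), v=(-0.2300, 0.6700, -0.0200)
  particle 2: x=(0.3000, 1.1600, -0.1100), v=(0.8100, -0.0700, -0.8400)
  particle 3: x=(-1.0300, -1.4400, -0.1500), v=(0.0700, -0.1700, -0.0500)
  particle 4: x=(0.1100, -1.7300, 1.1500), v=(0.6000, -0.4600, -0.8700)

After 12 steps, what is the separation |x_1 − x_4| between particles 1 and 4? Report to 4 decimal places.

1.1760

step 0: x0=(0.3000, 1.5200, -0.0700) x1=(-0.6500, -1.3200, 1.6100) x2=(0.3000, 1.1600, -0.1100) x3=(-1.0300, -1.4400, -0.1500) x4=(0.1100, -1.7300, 1.1500)
step 1: x0=(0.2892, 1.5301, -0.0696) x1=(-0.6527, -1.3115, 1.6095) x2=(0.3094, 1.1581, -0.1198) x3=(-1.0287, -1.4413, -0.1504) x4=(0.1173, -1.7347, 1.1391)
step 2: x0=(0.2780, 1.5392, -0.0687) x1=(-0.6551, -1.3022, 1.6084) x2=(0.3184, 1.1539, -0.1289) x3=(-1.0265, -1.4410, -0.1504) x4=(0.1247, -1.7376, 1.1273)
step 3: x0=(0.2665, 1.5473, -0.0675) x1=(-0.6574, -1.2921, 1.6067) x2=(0.3267, 1.1475, -0.1374) x3=(-1.0234, -1.4393, -0.1501) x4=(0.1322, -1.7388, 1.1145)
step 4: x0=(0.2547, 1.5545, -0.0658) x1=(-0.6595, -1.2812, 1.6044) x2=(0.3346, 1.1390, -0.1453) x3=(-1.0195, -1.4360, -0.1494) x4=(0.1398, -1.7384, 1.1009)
step 5: x0=(0.2425, 1.5606, -0.0638) x1=(-0.6614, -1.2694, 1.6016) x2=(0.3420, 1.1283, -0.1525) x3=(-1.0146, -1.4312, -0.1483) x4=(0.1475, -1.7361, 1.0863)
step 6: x0=(0.2300, 1.5658, -0.0614) x1=(-0.6631, -1.2568, 1.5981) x2=(0.3489, 1.1155, -0.1592) x3=(-1.0089, -1.4249, -0.1469) x4=(0.1552, -1.7322, 1.0709)
step 7: x0=(0.2172, 1.5700, -0.0585) x1=(-0.6645, -1.2434, 1.5941) x2=(0.3553, 1.1006, -0.1652) x3=(-1.0023, -1.4171, -0.1451) x4=(0.1631, -1.7265, 1.0546)
step 8: x0=(0.2040, 1.5731, -0.0553) x1=(-0.6658, -1.2292, 1.5895) x2=(0.3613, 1.0837, -0.1706) x3=(-0.9949, -1.4078, -0.1430) x4=(0.1709, -1.7191, 1.0375)
step 9: x0=(0.1906, 1.5753, -0.0517) x1=(-0.6669, -1.2142, 1.5843) x2=(0.3667, 1.0647, -0.1754) x3=(-0.9866, -1.3970, -0.1406) x4=(0.1789, -1.7101, 1.0196)
step 10: x0=(0.1768, 1.5765, -0.0477) x1=(-0.6677, -1.1985, 1.5786) x2=(0.3718, 1.0438, -0.1797) x3=(-0.9775, -1.3848, -0.1378) x4=(0.1869, -1.6993, 1.0009)
step 11: x0=(0.1627, 1.5766, -0.0433) x1=(-0.6683, -1.1820, 1.5723) x2=(0.3764, 1.0210, -0.1833) x3=(-0.9676, -1.3711, -0.1348) x4=(0.1949, -1.6869, 0.9814)
step 12: x0=(0.1482, 1.5758, -0.0385) x1=(-0.6687, -1.1648, 1.5654) x2=(0.3805, 0.9963, -0.1863) x3=(-0.9570, -1.3560, -0.1315) x4=(0.2029, -1.6728, 0.9612)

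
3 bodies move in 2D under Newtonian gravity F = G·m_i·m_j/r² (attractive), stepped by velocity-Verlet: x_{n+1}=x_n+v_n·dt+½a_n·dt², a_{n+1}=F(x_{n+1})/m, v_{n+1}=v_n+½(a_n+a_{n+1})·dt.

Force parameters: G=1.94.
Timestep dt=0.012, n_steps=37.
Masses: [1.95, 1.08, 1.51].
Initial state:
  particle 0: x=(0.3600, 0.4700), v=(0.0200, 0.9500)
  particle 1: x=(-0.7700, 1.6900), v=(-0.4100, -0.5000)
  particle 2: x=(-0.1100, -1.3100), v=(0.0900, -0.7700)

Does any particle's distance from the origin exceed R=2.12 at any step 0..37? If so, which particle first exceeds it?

step 0: x0=(0.3600, 0.4700) x1=(-0.7700, 1.6900) x2=(-0.1100, -1.3100)
step 1: x0=(0.3602, 0.4814) x1=(-0.7748, 1.6839) x2=(-0.1089, -1.3191)
step 2: x0=(0.3603, 0.4927) x1=(-0.7796, 1.6776) x2=(-0.1078, -1.3281)
step 3: x0=(0.3602, 0.5040) x1=(-0.7841, 1.6712) x2=(-0.1066, -1.3369)
step 4: x0=(0.3601, 0.5153) x1=(-0.7885, 1.6645) x2=(-0.1054, -1.3455)
step 5: x0=(0.3599, 0.5265) x1=(-0.7927, 1.6576) x2=(-0.1042, -1.3539)
step 6: x0=(0.3595, 0.5378) x1=(-0.7968, 1.6506) x2=(-0.1030, -1.3622)
step 7: x0=(0.3590, 0.5490) x1=(-0.8008, 1.6434) x2=(-0.1017, -1.3703)
step 8: x0=(0.3585, 0.5601) x1=(-0.8045, 1.6360) x2=(-0.1004, -1.3782)
step 9: x0=(0.3578, 0.5713) x1=(-0.8081, 1.6283) x2=(-0.0991, -1.3860)
step 10: x0=(0.3570, 0.5824) x1=(-0.8115, 1.6206) x2=(-0.0977, -1.3936)
step 11: x0=(0.3561, 0.5935) x1=(-0.8148, 1.6126) x2=(-0.0963, -1.4010)
step 12: x0=(0.3550, 0.6046) x1=(-0.8178, 1.6044) x2=(-0.0949, -1.4083)
step 13: x0=(0.3539, 0.6157) x1=(-0.8207, 1.5960) x2=(-0.0935, -1.4154)
step 14: x0=(0.3526, 0.6267) x1=(-0.8234, 1.5874) x2=(-0.0921, -1.4224)
step 15: x0=(0.3512, 0.6378) x1=(-0.8259, 1.5787) x2=(-0.0906, -1.4292)
step 16: x0=(0.3497, 0.6488) x1=(-0.8281, 1.5697) x2=(-0.0892, -1.4359)
step 17: x0=(0.3481, 0.6599) x1=(-0.8302, 1.5606) x2=(-0.0877, -1.4424)
step 18: x0=(0.3463, 0.6709) x1=(-0.8321, 1.5513) x2=(-0.0862, -1.4488)
step 19: x0=(0.3444, 0.6819) x1=(-0.8338, 1.5417) x2=(-0.0847, -1.4550)
step 20: x0=(0.3424, 0.6929) x1=(-0.8352, 1.5320) x2=(-0.0831, -1.4611)
step 21: x0=(0.3402, 0.7039) x1=(-0.8365, 1.5221) x2=(-0.0816, -1.4670)
step 22: x0=(0.3379, 0.7150) x1=(-0.8375, 1.5120) x2=(-0.0800, -1.4728)
step 23: x0=(0.3354, 0.7260) x1=(-0.8382, 1.5017) x2=(-0.0785, -1.4785)
step 24: x0=(0.3329, 0.7370) x1=(-0.8388, 1.4912) x2=(-0.0769, -1.4840)
step 25: x0=(0.3301, 0.7480) x1=(-0.8390, 1.4805) x2=(-0.0753, -1.4894)
step 26: x0=(0.3273, 0.7590) x1=(-0.8391, 1.4696) x2=(-0.0737, -1.4947)
step 27: x0=(0.3242, 0.7701) x1=(-0.8388, 1.4585) x2=(-0.0720, -1.4998)
step 28: x0=(0.3210, 0.7811) x1=(-0.8383, 1.4472) x2=(-0.0704, -1.5048)
step 29: x0=(0.3177, 0.7922) x1=(-0.8376, 1.4357) x2=(-0.0688, -1.5097)
step 30: x0=(0.3142, 0.8032) x1=(-0.8365, 1.4241) x2=(-0.0671, -1.5144)
step 31: x0=(0.3105, 0.8143) x1=(-0.8351, 1.4122) x2=(-0.0655, -1.5190)
step 32: x0=(0.3066, 0.8253) x1=(-0.8335, 1.4001) x2=(-0.0638, -1.5235)
step 33: x0=(0.3026, 0.8364) x1=(-0.8315, 1.3879) x2=(-0.0622, -1.5278)
step 34: x0=(0.2984, 0.8475) x1=(-0.8292, 1.3754) x2=(-0.0605, -1.5320)
step 35: x0=(0.2940, 0.8586) x1=(-0.8266, 1.3628) x2=(-0.0588, -1.5361)
step 36: x0=(0.2894, 0.8697) x1=(-0.8237, 1.3499) x2=(-0.0571, -1.5401)
step 37: x0=(0.2846, 0.8808) x1=(-0.8203, 1.3369) x2=(-0.0554, -1.5439)

no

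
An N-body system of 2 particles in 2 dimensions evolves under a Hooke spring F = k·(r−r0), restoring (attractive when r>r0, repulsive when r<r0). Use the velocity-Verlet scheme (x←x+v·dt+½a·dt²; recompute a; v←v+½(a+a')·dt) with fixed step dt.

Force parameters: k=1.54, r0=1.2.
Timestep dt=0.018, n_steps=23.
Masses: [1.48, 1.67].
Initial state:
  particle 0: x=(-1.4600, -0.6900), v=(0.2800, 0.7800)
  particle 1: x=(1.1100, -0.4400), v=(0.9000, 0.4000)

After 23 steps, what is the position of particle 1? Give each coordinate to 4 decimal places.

step 0: x0=(-1.4600, -0.6900) x1=(1.1100, -0.4400)
step 1: x0=(-1.4547, -0.6759) x1=(1.1260, -0.4328)
step 2: x0=(-1.4490, -0.6618) x1=(1.1416, -0.4257)
step 3: x0=(-1.4428, -0.6477) x1=(1.1567, -0.4186)
step 4: x0=(-1.4361, -0.6335) x1=(1.1715, -0.4115)
step 5: x0=(-1.4289, -0.6193) x1=(1.1858, -0.4045)
step 6: x0=(-1.4213, -0.6050) x1=(1.1997, -0.3975)
step 7: x0=(-1.4132, -0.5907) x1=(1.2132, -0.3905)
step 8: x0=(-1.4046, -0.5763) x1=(1.2262, -0.3836)
step 9: x0=(-1.3955, -0.5620) x1=(1.2388, -0.3767)
step 10: x0=(-1.3859, -0.5475) x1=(1.2510, -0.3698)
step 11: x0=(-1.3759, -0.5331) x1=(1.2628, -0.3630)
step 12: x0=(-1.3653, -0.5186) x1=(1.2741, -0.3562)
step 13: x0=(-1.3543, -0.5041) x1=(1.2850, -0.3494)
step 14: x0=(-1.3428, -0.4896) x1=(1.2955, -0.3426)
step 15: x0=(-1.3308, -0.4750) x1=(1.3055, -0.3359)
step 16: x0=(-1.3183, -0.4604) x1=(1.3151, -0.3292)
step 17: x0=(-1.3054, -0.4458) x1=(1.3243, -0.3225)
step 18: x0=(-1.2919, -0.4312) x1=(1.3330, -0.3158)
step 19: x0=(-1.2780, -0.4165) x1=(1.3414, -0.3092)
step 20: x0=(-1.2636, -0.4018) x1=(1.3493, -0.3025)
step 21: x0=(-1.2487, -0.3871) x1=(1.3567, -0.2959)
step 22: x0=(-1.2333, -0.3724) x1=(1.3638, -0.2893)
step 23: x0=(-1.2175, -0.3577) x1=(1.3704, -0.2827)

(1.3704, -0.2827)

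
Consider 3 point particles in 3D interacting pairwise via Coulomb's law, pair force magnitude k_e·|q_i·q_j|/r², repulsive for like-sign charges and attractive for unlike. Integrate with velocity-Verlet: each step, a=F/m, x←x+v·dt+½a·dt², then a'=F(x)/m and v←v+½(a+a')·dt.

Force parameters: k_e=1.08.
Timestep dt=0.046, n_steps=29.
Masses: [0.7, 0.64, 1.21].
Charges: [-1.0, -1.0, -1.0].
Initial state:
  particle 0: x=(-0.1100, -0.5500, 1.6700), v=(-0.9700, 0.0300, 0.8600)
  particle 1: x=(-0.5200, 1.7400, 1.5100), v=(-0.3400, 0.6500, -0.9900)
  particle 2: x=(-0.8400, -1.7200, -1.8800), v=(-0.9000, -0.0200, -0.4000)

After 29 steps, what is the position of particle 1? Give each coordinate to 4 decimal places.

step 0: x0=(-0.1100, -0.5500, 1.6700) x1=(-0.5200, 1.7400, 1.5100) x2=(-0.8400, -1.7200, -1.8800)
step 1: x0=(-0.1545, -0.5489, 1.7097) x1=(-0.5357, 1.7703, 1.4645) x2=(-0.8814, -1.7210, -1.8985)
step 2: x0=(-0.1990, -0.5483, 1.7496) x1=(-0.5515, 1.8013, 1.4190) x2=(-0.9229, -1.7220, -1.9172)
step 3: x0=(-0.2432, -0.5481, 1.7899) x1=(-0.5673, 1.8330, 1.3736) x2=(-0.9643, -1.7232, -1.9360)
step 4: x0=(-0.2874, -0.5485, 1.8304) x1=(-0.5833, 1.8654, 1.3281) x2=(-1.0058, -1.7244, -1.9550)
step 5: x0=(-0.3315, -0.5493, 1.8712) x1=(-0.5993, 1.8985, 1.2826) x2=(-1.0474, -1.7258, -1.9741)
step 6: x0=(-0.3755, -0.5506, 1.9123) x1=(-0.6153, 1.9323, 1.2371) x2=(-1.0889, -1.7272, -1.9935)
step 7: x0=(-0.4194, -0.5522, 1.9537) x1=(-0.6314, 1.9667, 1.1916) x2=(-1.1305, -1.7288, -2.0129)
step 8: x0=(-0.4632, -0.5543, 1.9955) x1=(-0.6475, 2.0016, 1.1460) x2=(-1.1721, -1.7304, -2.0326)
step 9: x0=(-0.5070, -0.5567, 2.0375) x1=(-0.6636, 2.0372, 1.1004) x2=(-1.2137, -1.7321, -2.0523)
step 10: x0=(-0.5508, -0.5595, 2.0799) x1=(-0.6797, 2.0733, 1.0546) x2=(-1.2554, -1.7339, -2.0723)
step 11: x0=(-0.5944, -0.5626, 2.1225) x1=(-0.6958, 2.1099, 1.0088) x2=(-1.2971, -1.7357, -2.0923)
step 12: x0=(-0.6381, -0.5660, 2.1655) x1=(-0.7119, 2.1470, 0.9630) x2=(-1.3388, -1.7377, -2.1125)
step 13: x0=(-0.6817, -0.5698, 2.2088) x1=(-0.7281, 2.1846, 0.9170) x2=(-1.3805, -1.7397, -2.1329)
step 14: x0=(-0.7253, -0.5738, 2.2523) x1=(-0.7442, 2.2227, 0.8710) x2=(-1.4223, -1.7419, -2.1533)
step 15: x0=(-0.7688, -0.5781, 2.2962) x1=(-0.7603, 2.2612, 0.8249) x2=(-1.4641, -1.7441, -2.1739)
step 16: x0=(-0.8124, -0.5826, 2.3404) x1=(-0.7763, 2.3002, 0.7788) x2=(-1.5059, -1.7463, -2.1947)
step 17: x0=(-0.8559, -0.5873, 2.3848) x1=(-0.7924, 2.3395, 0.7325) x2=(-1.5477, -1.7487, -2.2155)
step 18: x0=(-0.8994, -0.5923, 2.4296) x1=(-0.8084, 2.3792, 0.6862) x2=(-1.5896, -1.7512, -2.2365)
step 19: x0=(-0.9429, -0.5975, 2.4746) x1=(-0.8244, 2.4193, 0.6398) x2=(-1.6314, -1.7537, -2.2576)
step 20: x0=(-0.9863, -0.6028, 2.5198) x1=(-0.8403, 2.4597, 0.5933) x2=(-1.6733, -1.7563, -2.2788)
step 21: x0=(-1.0298, -0.6084, 2.5653) x1=(-0.8562, 2.5005, 0.5468) x2=(-1.7152, -1.7589, -2.3001)
step 22: x0=(-1.0733, -0.6141, 2.6111) x1=(-0.8721, 2.5416, 0.5002) x2=(-1.7572, -1.7617, -2.3215)
step 23: x0=(-1.1167, -0.6199, 2.6571) x1=(-0.8880, 2.5830, 0.4535) x2=(-1.7991, -1.7645, -2.3431)
step 24: x0=(-1.1602, -0.6260, 2.7034) x1=(-0.9038, 2.6248, 0.4067) x2=(-1.8411, -1.7674, -2.3647)
step 25: x0=(-1.2036, -0.6321, 2.7499) x1=(-0.9196, 2.6668, 0.3599) x2=(-1.8831, -1.7704, -2.3865)
step 26: x0=(-1.2471, -0.6384, 2.7966) x1=(-0.9353, 2.7091, 0.3131) x2=(-1.9251, -1.7734, -2.4083)
step 27: x0=(-1.2905, -0.6448, 2.8435) x1=(-0.9510, 2.7516, 0.2662) x2=(-1.9672, -1.7765, -2.4302)
step 28: x0=(-1.3340, -0.6514, 2.8907) x1=(-0.9667, 2.7944, 0.2192) x2=(-2.0092, -1.7797, -2.4523)
step 29: x0=(-1.3774, -0.6580, 2.9381) x1=(-0.9823, 2.8375, 0.1722) x2=(-2.0513, -1.7829, -2.4744)

(-0.9823, 2.8375, 0.1722)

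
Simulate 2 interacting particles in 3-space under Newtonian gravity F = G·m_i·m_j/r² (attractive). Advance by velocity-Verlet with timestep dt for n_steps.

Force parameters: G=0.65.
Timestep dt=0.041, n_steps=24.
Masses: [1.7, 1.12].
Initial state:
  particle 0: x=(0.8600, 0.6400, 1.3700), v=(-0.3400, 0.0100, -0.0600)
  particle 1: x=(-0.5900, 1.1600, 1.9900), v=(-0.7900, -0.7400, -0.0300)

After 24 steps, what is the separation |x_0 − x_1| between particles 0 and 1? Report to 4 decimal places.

1.7204

step 0: x0=(0.8600, 0.6400, 1.3700) x1=(-0.5900, 1.1600, 1.9900)
step 1: x0=(0.8459, 0.6405, 1.3676) x1=(-0.6221, 1.1296, 1.9886)
step 2: x0=(0.8313, 0.6411, 1.3654) x1=(-0.6536, 1.0989, 1.9870)
step 3: x0=(0.8164, 0.6418, 1.3634) x1=(-0.6845, 1.0681, 1.9852)
step 4: x0=(0.8011, 0.6427, 1.3615) x1=(-0.7149, 1.0371, 1.9831)
step 5: x0=(0.7855, 0.6436, 1.3597) x1=(-0.7446, 1.0060, 1.9808)
step 6: x0=(0.7694, 0.6446, 1.3582) x1=(-0.7738, 0.9747, 1.9782)
step 7: x0=(0.7529, 0.6457, 1.3567) x1=(-0.8023, 0.9433, 1.9754)
step 8: x0=(0.7361, 0.6469, 1.3555) x1=(-0.8303, 0.9117, 1.9723)
step 9: x0=(0.7188, 0.6482, 1.3544) x1=(-0.8577, 0.8801, 1.9691)
step 10: x0=(0.7012, 0.6495, 1.3534) x1=(-0.8845, 0.8484, 1.9655)
step 11: x0=(0.6832, 0.6508, 1.3526) x1=(-0.9107, 0.8166, 1.9618)
step 12: x0=(0.6648, 0.6522, 1.3519) x1=(-0.9363, 0.7848, 1.9579)
step 13: x0=(0.6460, 0.6537, 1.3514) x1=(-0.9614, 0.7529, 1.9537)
step 14: x0=(0.6269, 0.6551, 1.3510) x1=(-0.9858, 0.7210, 1.9493)
step 15: x0=(0.6073, 0.6566, 1.3508) x1=(-1.0097, 0.6890, 1.9447)
step 16: x0=(0.5874, 0.6581, 1.3507) x1=(-1.0330, 0.6571, 1.9398)
step 17: x0=(0.5670, 0.6596, 1.3508) x1=(-1.0557, 0.6251, 1.9348)
step 18: x0=(0.5463, 0.6610, 1.3510) x1=(-1.0778, 0.5932, 1.9295)
step 19: x0=(0.5252, 0.6625, 1.3513) x1=(-1.0993, 0.5612, 1.9241)
step 20: x0=(0.5037, 0.6639, 1.3518) x1=(-1.1202, 0.5293, 1.9184)
step 21: x0=(0.4818, 0.6653, 1.3524) x1=(-1.1405, 0.4975, 1.9125)
step 22: x0=(0.4596, 0.6667, 1.3531) x1=(-1.1603, 0.4657, 1.9064)
step 23: x0=(0.4369, 0.6680, 1.3540) x1=(-1.1795, 0.4340, 1.9001)
step 24: x0=(0.4139, 0.6692, 1.3550) x1=(-1.1980, 0.4024, 1.8937)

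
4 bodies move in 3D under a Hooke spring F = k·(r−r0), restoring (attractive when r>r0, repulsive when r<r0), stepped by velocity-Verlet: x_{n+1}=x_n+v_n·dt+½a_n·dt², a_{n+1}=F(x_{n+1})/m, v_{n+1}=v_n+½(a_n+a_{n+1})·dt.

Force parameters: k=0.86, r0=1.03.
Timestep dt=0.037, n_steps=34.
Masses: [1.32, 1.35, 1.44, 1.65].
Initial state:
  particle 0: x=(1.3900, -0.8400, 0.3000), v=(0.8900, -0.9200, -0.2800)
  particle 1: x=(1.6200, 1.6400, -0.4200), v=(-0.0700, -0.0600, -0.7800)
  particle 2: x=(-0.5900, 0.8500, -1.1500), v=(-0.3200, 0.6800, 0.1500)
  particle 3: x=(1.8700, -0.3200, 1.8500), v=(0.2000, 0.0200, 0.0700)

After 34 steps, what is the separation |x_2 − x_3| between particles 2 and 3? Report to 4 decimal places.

0.7746

step 0: x0=(1.3900, -0.8400, 0.3000) x1=(1.6200, 1.6400, -0.4200) x2=(-0.5900, 0.8500, -1.1500) x3=(1.8700, -0.3200, 1.8500)
step 1: x0=(1.4225, -0.8728, 0.2893) x1=(1.6169, 1.6364, -0.4482) x2=(-0.6000, 0.8745, -1.1430) x3=(1.8766, -0.3186, 1.8510)
step 2: x0=(1.4541, -0.9030, 0.2779) x1=(1.6127, 1.6299, -0.4750) x2=(-0.6064, 0.8978, -1.1330) x3=(1.8817, -0.3157, 1.8490)
step 3: x0=(1.4847, -0.9305, 0.2658) x1=(1.6074, 1.6206, -0.5005) x2=(-0.6091, 0.9196, -1.1202) x3=(1.8851, -0.3115, 1.8437)
step 4: x0=(1.5142, -0.9553, 0.2531) x1=(1.6011, 1.6084, -0.5245) x2=(-0.6081, 0.9400, -1.1045) x3=(1.8870, -0.3059, 1.8354)
step 5: x0=(1.5427, -0.9774, 0.2397) x1=(1.5939, 1.5935, -0.5469) x2=(-0.6034, 0.9590, -1.0859) x3=(1.8874, -0.2989, 1.8238)
step 6: x0=(1.5700, -0.9966, 0.2256) x1=(1.5857, 1.5757, -0.5679) x2=(-0.5950, 0.9763, -1.0647) x3=(1.8861, -0.2905, 1.8092)
step 7: x0=(1.5962, -1.0129, 0.2110) x1=(1.5767, 1.5552, -0.5873) x2=(-0.5828, 0.9921, -1.0407) x3=(1.8833, -0.2808, 1.7914)
step 8: x0=(1.6211, -1.0263, 0.1957) x1=(1.5667, 1.5320, -0.6051) x2=(-0.5670, 1.0063, -1.0141) x3=(1.8790, -0.2698, 1.7706)
step 9: x0=(1.6447, -1.0368, 0.1798) x1=(1.5560, 1.5062, -0.6213) x2=(-0.5476, 1.0188, -0.9850) x3=(1.8732, -0.2575, 1.7467)
step 10: x0=(1.6671, -1.0444, 0.1634) x1=(1.5446, 1.4777, -0.6359) x2=(-0.5246, 1.0295, -0.9535) x3=(1.8658, -0.2439, 1.7198)
step 11: x0=(1.6881, -1.0490, 0.1464) x1=(1.5325, 1.4468, -0.6489) x2=(-0.4980, 1.0386, -0.9196) x3=(1.8571, -0.2291, 1.6900)
step 12: x0=(1.7078, -1.0508, 0.1289) x1=(1.5197, 1.4134, -0.6603) x2=(-0.4681, 1.0459, -0.8834) x3=(1.8469, -0.2132, 1.6573)
step 13: x0=(1.7262, -1.0496, 0.1109) x1=(1.5063, 1.3776, -0.6701) x2=(-0.4347, 1.0515, -0.8452) x3=(1.8353, -0.1960, 1.6217)
step 14: x0=(1.7431, -1.0456, 0.0925) x1=(1.4925, 1.3396, -0.6782) x2=(-0.3981, 1.0553, -0.8048) x3=(1.8224, -0.1778, 1.5835)
step 15: x0=(1.7587, -1.0387, 0.0737) x1=(1.4782, 1.2994, -0.6848) x2=(-0.3583, 1.0574, -0.7626) x3=(1.8083, -0.1586, 1.5426)
step 16: x0=(1.7729, -1.0291, 0.0545) x1=(1.4635, 1.2571, -0.6899) x2=(-0.3154, 1.0577, -0.7186) x3=(1.7928, -0.1383, 1.4992)
step 17: x0=(1.7857, -1.0167, 0.0350) x1=(1.4484, 1.2128, -0.6934) x2=(-0.2697, 1.0563, -0.6729) x3=(1.7762, -0.1171, 1.4533)
step 18: x0=(1.7971, -1.0017, 0.0152) x1=(1.4331, 1.1668, -0.6954) x2=(-0.2211, 1.0532, -0.6256) x3=(1.7585, -0.0951, 1.4051)
step 19: x0=(1.8071, -0.9841, -0.0048) x1=(1.4176, 1.1190, -0.6960) x2=(-0.1698, 1.0483, -0.5769) x3=(1.7397, -0.0722, 1.3547)
step 20: x0=(1.8158, -0.9640, -0.0251) x1=(1.4020, 1.0695, -0.6952) x2=(-0.1161, 1.0419, -0.5270) x3=(1.7200, -0.0485, 1.3022)
step 21: x0=(1.8232, -0.9416, -0.0456) x1=(1.3862, 1.0186, -0.6931) x2=(-0.0600, 1.0338, -0.4758) x3=(1.6992, -0.0241, 1.2478)
step 22: x0=(1.8293, -0.9168, -0.0661) x1=(1.3705, 0.9664, -0.6898) x2=(-0.0016, 1.0242, -0.4237) x3=(1.6777, 0.0008, 1.1915)
step 23: x0=(1.8341, -0.8899, -0.0868) x1=(1.3547, 0.9129, -0.6852) x2=(0.0587, 1.0131, -0.3706) x3=(1.6553, 0.0264, 1.1335)
step 24: x0=(1.8378, -0.8609, -0.1075) x1=(1.3390, 0.8583, -0.6796) x2=(0.1209, 1.0006, -0.3167) x3=(1.6322, 0.0525, 1.0740)
step 25: x0=(1.8402, -0.8300, -0.1282) x1=(1.3235, 0.8027, -0.6730) x2=(0.1849, 0.9867, -0.2622) x3=(1.6085, 0.0790, 1.0131)
step 26: x0=(1.8415, -0.7973, -0.1489) x1=(1.3080, 0.7463, -0.6654) x2=(0.2503, 0.9716, -0.2071) x3=(1.5842, 0.1058, 0.9509)
step 27: x0=(1.8418, -0.7629, -0.1695) x1=(1.2928, 0.6891, -0.6570) x2=(0.3171, 0.9553, -0.1516) x3=(1.5595, 0.1330, 0.8876)
step 28: x0=(1.8411, -0.7269, -0.1900) x1=(1.2777, 0.6312, -0.6480) x2=(0.3852, 0.9379, -0.0958) x3=(1.5343, 0.1604, 0.8234)
step 29: x0=(1.8394, -0.6896, -0.2104) x1=(1.2628, 0.5729, -0.6383) x2=(0.4542, 0.9195, -0.0398) x3=(1.5088, 0.1879, 0.7584)
step 30: x0=(1.8369, -0.6510, -0.2306) x1=(1.2482, 0.5141, -0.6281) x2=(0.5242, 0.9002, 0.0164) x3=(1.4831, 0.2156, 0.6928)
step 31: x0=(1.8336, -0.6113, -0.2506) x1=(1.2336, 0.4551, -0.6176) x2=(0.5948, 0.8802, 0.0726) x3=(1.4572, 0.2433, 0.6267)
step 32: x0=(1.8296, -0.5706, -0.2704) x1=(1.2193, 0.3958, -0.6067) x2=(0.6661, 0.8595, 0.1287) x3=(1.4313, 0.2709, 0.5602)
step 33: x0=(1.8250, -0.5291, -0.2899) x1=(1.2050, 0.3364, -0.5957) x2=(0.7378, 0.8383, 0.1847) x3=(1.4054, 0.2985, 0.4934)
step 34: x0=(1.8199, -0.4869, -0.3091) x1=(1.1908, 0.2769, -0.5846) x2=(0.8098, 0.8166, 0.2405) x3=(1.3795, 0.3260, 0.4266)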